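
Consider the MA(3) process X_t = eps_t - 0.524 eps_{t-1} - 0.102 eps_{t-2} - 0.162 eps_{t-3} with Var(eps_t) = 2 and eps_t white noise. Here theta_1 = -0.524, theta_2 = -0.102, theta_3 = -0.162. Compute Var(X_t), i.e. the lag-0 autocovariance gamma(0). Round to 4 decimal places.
\gamma(0) = 2.6224

For an MA(q) process X_t = eps_t + sum_i theta_i eps_{t-i} with
Var(eps_t) = sigma^2, the variance is
  gamma(0) = sigma^2 * (1 + sum_i theta_i^2).
  sum_i theta_i^2 = (-0.524)^2 + (-0.102)^2 + (-0.162)^2 = 0.274576 + 0.010404 + 0.026244 = 0.311224.
  gamma(0) = 2 * (1 + 0.311224) = 2 * 1.311224 = 2.622448, which rounds to 2.6224.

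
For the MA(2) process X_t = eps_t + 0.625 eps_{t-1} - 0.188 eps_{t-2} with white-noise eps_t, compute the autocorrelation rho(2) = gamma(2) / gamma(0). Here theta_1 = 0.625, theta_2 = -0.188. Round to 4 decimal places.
\rho(2) = -0.1318

For an MA(q) process with theta_0 = 1, the autocovariance is
  gamma(k) = sigma^2 * sum_{i=0..q-k} theta_i * theta_{i+k},
and rho(k) = gamma(k) / gamma(0). Sigma^2 cancels.
  numerator   = (1)*(-0.188) = -0.188.
  denominator = (1)^2 + (0.625)^2 + (-0.188)^2 = 1.425969.
  rho(2) = -0.188 / 1.425969 = -0.1318.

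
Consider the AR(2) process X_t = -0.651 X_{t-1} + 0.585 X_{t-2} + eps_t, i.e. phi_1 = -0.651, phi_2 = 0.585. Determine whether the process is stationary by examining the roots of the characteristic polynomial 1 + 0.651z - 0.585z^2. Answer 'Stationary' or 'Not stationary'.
\text{Not stationary}

The AR(p) characteristic polynomial is P(z) = 1 + 0.651z - 0.585z^2.
Stationarity requires all roots to lie outside the unit circle, i.e. |z| > 1 for every root.
Set 1 + (0.651) z + (-0.585) z^2 = 0, i.e. a z^2 + b z + c = 0 with a = -0.585, b = 0.651, c = 1.
Discriminant D = b^2 - 4ac = (0.651)^2 - 4*(-0.585)*1 = 0.423801 - (-2.34) = 2.763801.
D >= 0, so the roots are real: z = (-b +/- sqrt(D)) / (2a) = (-0.651 +/- 1.662468) / (-1.17).
  z_1 = (-0.651 + 1.662468) / (-1.17) = -0.8645,   |z_1| = 0.8645.
  z_2 = (-0.651 - 1.662468) / (-1.17) = 1.9773,   |z_2| = 1.9773.
Moduli of all roots: 0.8645, 1.9773.
All moduli strictly greater than 1? No.
Verdict: Not stationary.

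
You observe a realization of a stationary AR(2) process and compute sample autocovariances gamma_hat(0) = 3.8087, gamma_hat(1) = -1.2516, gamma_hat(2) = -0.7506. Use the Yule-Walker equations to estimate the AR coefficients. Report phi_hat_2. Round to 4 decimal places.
\hat\phi_{2} = -0.3420

The Yule-Walker equations for an AR(p) process read, in matrix form,
  Gamma_p phi = r_p,   with   (Gamma_p)_{ij} = gamma(|i - j|),
                       (r_p)_i = gamma(i),   i,j = 1..p.
Substitute the sample gammas (Toeplitz matrix and right-hand side of size 2):
  Gamma_p = [[3.8087, -1.2516], [-1.2516, 3.8087]]
  r_p     = [-1.2516, -0.7506]
Written out:
  3.8087 phi_1 - 1.2516 phi_2 = -1.2516
  -1.2516 phi_1 + 3.8087 phi_2 = -0.7506
Solve by Cramer's rule:
  det = gamma(0)^2 - gamma(1)^2 = (3.8087)^2 - (-1.2516)^2 = 14.50619569 - 1.56650256 = 12.93969313
  phi_hat_1 = [gamma(1) gamma(0) - gamma(1) gamma(2)] / det = [(-1.2516)(3.8087) - (-1.2516)(-0.7506)] / 12.93969313 = -5.70641988 / 12.93969313 = -0.441
  phi_hat_2 = [gamma(0) gamma(2) - gamma(1)^2] / det = [(3.8087)(-0.7506) - (-1.2516)^2] / 12.93969313 = -4.42531278 / 12.93969313 = -0.342
So phi_hat = [-0.4410, -0.3420].
Therefore phi_hat_2 = -0.3420.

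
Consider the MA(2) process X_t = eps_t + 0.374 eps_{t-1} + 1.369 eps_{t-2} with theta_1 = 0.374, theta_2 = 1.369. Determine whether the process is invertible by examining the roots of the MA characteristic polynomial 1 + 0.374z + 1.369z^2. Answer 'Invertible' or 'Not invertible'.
\text{Not invertible}

The MA(q) characteristic polynomial is P(z) = 1 + 0.374z + 1.369z^2.
Invertibility requires all roots to lie outside the unit circle, i.e. |z| > 1 for every root.
Set 1 + (0.374) z + (1.369) z^2 = 0, i.e. a z^2 + b z + c = 0 with a = 1.369, b = 0.374, c = 1.
Discriminant D = b^2 - 4ac = (0.374)^2 - 4*(1.369)*1 = 0.139876 - (5.476) = -5.336124.
D < 0, so the roots are the complex-conjugate pair z = (-b +/- i sqrt(-D)) / (2a) = -0.1366 +/- 0.8437i.
For a conjugate pair |z|^2 = z * conj(z) = (product of roots) = c/a = 1/(1.369) = 0.73046, so |z| = sqrt(0.73046) = 0.8547 for both roots.
Moduli of all roots: 0.8547, 0.8547.
All moduli strictly greater than 1? No.
Verdict: Not invertible.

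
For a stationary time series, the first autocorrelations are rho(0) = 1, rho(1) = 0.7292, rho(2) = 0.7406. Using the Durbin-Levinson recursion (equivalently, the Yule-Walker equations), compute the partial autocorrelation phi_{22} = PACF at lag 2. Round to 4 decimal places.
\phi_{22} = 0.4460

The PACF at lag k is phi_{kk}, the last component of the solution
to the Yule-Walker system G_k phi = r_k where
  (G_k)_{ij} = rho(|i - j|), (r_k)_i = rho(i), i,j = 1..k.
Equivalently, Durbin-Levinson gives phi_{kk} iteratively:
  phi_{11} = rho(1)
  phi_{kk} = [rho(k) - sum_{j=1..k-1} phi_{k-1,j} rho(k-j)]
            / [1 - sum_{j=1..k-1} phi_{k-1,j} rho(j)],
  phi_{k,j} = phi_{k-1,j} - phi_{kk} phi_{k-1,k-j},  j = 1..k-1.
Step k = 1:
  phi_11 = rho(1) = 0.7292.
Step k = 2:
  phi_22 = [rho(2) - phi_11 rho(1)] / [1 - phi_11 rho(1)] = [0.7406 - (0.7292)(0.7292)] / [1 - (0.7292)(0.7292)]
         = 0.20886736 / 0.46826736 = 0.446.
Therefore phi_{22} = 0.4460.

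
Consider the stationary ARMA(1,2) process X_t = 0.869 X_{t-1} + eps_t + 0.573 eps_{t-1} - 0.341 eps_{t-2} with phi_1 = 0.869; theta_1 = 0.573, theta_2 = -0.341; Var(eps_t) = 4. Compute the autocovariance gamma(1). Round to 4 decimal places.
\gamma(1) = 22.8399

Multiply the model equation by X_{t-k} and take expectations. With theta_0 = psi_0 = 1 and psi_j the MA(infinity) weights, this gives
  gamma(k) - sum_i phi_i gamma(k-i) = c_k,
  c_k = sigma^2 * sum_{j=k..q} theta_j psi_{j-k}   (c_k = 0 for k > q),
using gamma(-m) = gamma(m).
psi-weights needed (psi_j = theta_j + sum_i phi_i psi_{j-i}):
  psi_1 = theta_1 + phi_1 = 0.573 + (0.869) = 1.442
  psi_2 = theta_2 + phi_1 psi_1 = -0.341 + (0.869)(1.442) = 0.912098
Right-hand sides:
  c_0 = sigma^2 (1 + theta_1 psi_1 + theta_2 psi_2) = 4 * (1 + (0.573)(1.442) + (-0.341)(0.912098)) = 4 * 1.515241 = 6.060962
  c_1 = sigma^2 (theta_1 + theta_2 psi_1) = 4 * (0.573 + (-0.341)(1.442)) = 0.325112
  c_2 = sigma^2 theta_2 = 4 * (-0.341) = -1.364
Equations for k = 0 and k = 1 (AR order 1):
  gamma(0) = phi_1 gamma(1) + c_0
  gamma(1) = phi_1 gamma(0) + c_1
Substituting the second into the first: gamma(0) (1 - phi_1^2) = c_0 + phi_1 c_1, so
  gamma(0) = (c_0 + phi_1 c_1) / (1 - phi_1^2) = (6.060962 + (0.869)(0.325112)) / (1 - (0.869)^2) = 6.343485 / 0.244839 = 25.9088.
  gamma(1) = phi_1 gamma(0) + c_1 = (0.869)(25.9088) + (0.325112) = 22.839859.
Therefore gamma(1) = 22.8399 (to 4 decimal places).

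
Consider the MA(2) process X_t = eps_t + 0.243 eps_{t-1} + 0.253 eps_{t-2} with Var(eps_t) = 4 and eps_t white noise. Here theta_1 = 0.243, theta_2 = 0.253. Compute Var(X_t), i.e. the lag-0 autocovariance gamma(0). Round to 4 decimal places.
\gamma(0) = 4.4922

For an MA(q) process X_t = eps_t + sum_i theta_i eps_{t-i} with
Var(eps_t) = sigma^2, the variance is
  gamma(0) = sigma^2 * (1 + sum_i theta_i^2).
  sum_i theta_i^2 = (0.243)^2 + (0.253)^2 = 0.059049 + 0.064009 = 0.123058.
  gamma(0) = 4 * (1 + 0.123058) = 4 * 1.123058 = 4.492232, which rounds to 4.4922.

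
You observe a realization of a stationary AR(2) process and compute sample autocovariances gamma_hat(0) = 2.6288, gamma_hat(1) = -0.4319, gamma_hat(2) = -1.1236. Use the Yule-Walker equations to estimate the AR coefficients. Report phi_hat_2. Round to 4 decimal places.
\hat\phi_{2} = -0.4670

The Yule-Walker equations for an AR(p) process read, in matrix form,
  Gamma_p phi = r_p,   with   (Gamma_p)_{ij} = gamma(|i - j|),
                       (r_p)_i = gamma(i),   i,j = 1..p.
Substitute the sample gammas (Toeplitz matrix and right-hand side of size 2):
  Gamma_p = [[2.6288, -0.4319], [-0.4319, 2.6288]]
  r_p     = [-0.4319, -1.1236]
Written out:
  2.6288 phi_1 - 0.4319 phi_2 = -0.4319
  -0.4319 phi_1 + 2.6288 phi_2 = -1.1236
Solve by Cramer's rule:
  det = gamma(0)^2 - gamma(1)^2 = (2.6288)^2 - (-0.4319)^2 = 6.91058944 - 0.18653761 = 6.72405183
  phi_hat_1 = [gamma(1) gamma(0) - gamma(1) gamma(2)] / det = [(-0.4319)(2.6288) - (-0.4319)(-1.1236)] / 6.72405183 = -1.62066156 / 6.72405183 = -0.241
  phi_hat_2 = [gamma(0) gamma(2) - gamma(1)^2] / det = [(2.6288)(-1.1236) - (-0.4319)^2] / 6.72405183 = -3.14025729 / 6.72405183 = -0.467
So phi_hat = [-0.2410, -0.4670].
Therefore phi_hat_2 = -0.4670.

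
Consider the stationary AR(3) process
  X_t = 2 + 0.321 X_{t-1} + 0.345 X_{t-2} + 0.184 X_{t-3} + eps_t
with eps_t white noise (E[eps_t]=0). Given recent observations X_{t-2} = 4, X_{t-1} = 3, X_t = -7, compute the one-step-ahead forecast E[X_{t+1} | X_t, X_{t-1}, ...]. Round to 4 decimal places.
E[X_{t+1} \mid \mathcal F_t] = 1.5240

For an AR(p) model X_t = c + sum_i phi_i X_{t-i} + eps_t, the
one-step-ahead conditional mean is
  E[X_{t+1} | X_t, ...] = c + sum_i phi_i X_{t+1-i}.
Substitute known values:
  E[X_{t+1} | ...] = 2 + (0.321) * (-7) + (0.345) * (3) + (0.184) * (4)
                   = 1.5240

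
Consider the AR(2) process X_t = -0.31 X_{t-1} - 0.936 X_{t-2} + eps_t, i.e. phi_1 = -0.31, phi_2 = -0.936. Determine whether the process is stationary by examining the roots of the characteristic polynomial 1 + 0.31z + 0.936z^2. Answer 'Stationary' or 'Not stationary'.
\text{Stationary}

The AR(p) characteristic polynomial is P(z) = 1 + 0.31z + 0.936z^2.
Stationarity requires all roots to lie outside the unit circle, i.e. |z| > 1 for every root.
Set 1 + (0.31) z + (0.936) z^2 = 0, i.e. a z^2 + b z + c = 0 with a = 0.936, b = 0.31, c = 1.
Discriminant D = b^2 - 4ac = (0.31)^2 - 4*(0.936)*1 = 0.0961 - (3.744) = -3.6479.
D < 0, so the roots are the complex-conjugate pair z = (-b +/- i sqrt(-D)) / (2a) = -0.1656 +/- 1.0203i.
For a conjugate pair |z|^2 = z * conj(z) = (product of roots) = c/a = 1/(0.936) = 1.068376, so |z| = sqrt(1.068376) = 1.0336 for both roots.
Moduli of all roots: 1.0336, 1.0336.
All moduli strictly greater than 1? Yes.
Verdict: Stationary.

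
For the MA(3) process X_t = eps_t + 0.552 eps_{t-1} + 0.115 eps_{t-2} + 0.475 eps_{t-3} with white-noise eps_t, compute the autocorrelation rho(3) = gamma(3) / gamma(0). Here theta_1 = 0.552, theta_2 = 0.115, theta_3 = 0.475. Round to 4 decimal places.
\rho(3) = 0.3077

For an MA(q) process with theta_0 = 1, the autocovariance is
  gamma(k) = sigma^2 * sum_{i=0..q-k} theta_i * theta_{i+k},
and rho(k) = gamma(k) / gamma(0). Sigma^2 cancels.
  numerator   = (1)*(0.475) = 0.475.
  denominator = (1)^2 + (0.552)^2 + (0.115)^2 + (0.475)^2 = 1.543554.
  rho(3) = 0.475 / 1.543554 = 0.3077.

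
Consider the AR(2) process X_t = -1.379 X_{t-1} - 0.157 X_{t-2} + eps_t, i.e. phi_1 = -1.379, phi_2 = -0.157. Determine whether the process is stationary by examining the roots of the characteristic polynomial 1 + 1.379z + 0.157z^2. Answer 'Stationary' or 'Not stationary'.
\text{Not stationary}

The AR(p) characteristic polynomial is P(z) = 1 + 1.379z + 0.157z^2.
Stationarity requires all roots to lie outside the unit circle, i.e. |z| > 1 for every root.
Set 1 + (1.379) z + (0.157) z^2 = 0, i.e. a z^2 + b z + c = 0 with a = 0.157, b = 1.379, c = 1.
Discriminant D = b^2 - 4ac = (1.379)^2 - 4*(0.157)*1 = 1.901641 - (0.628) = 1.273641.
D >= 0, so the roots are real: z = (-b +/- sqrt(D)) / (2a) = (-1.379 +/- 1.128557) / (0.314).
  z_1 = (-1.379 + 1.128557) / (0.314) = -0.7976,   |z_1| = 0.7976.
  z_2 = (-1.379 - 1.128557) / (0.314) = -7.9859,   |z_2| = 7.9859.
Moduli of all roots: 0.7976, 7.9859.
All moduli strictly greater than 1? No.
Verdict: Not stationary.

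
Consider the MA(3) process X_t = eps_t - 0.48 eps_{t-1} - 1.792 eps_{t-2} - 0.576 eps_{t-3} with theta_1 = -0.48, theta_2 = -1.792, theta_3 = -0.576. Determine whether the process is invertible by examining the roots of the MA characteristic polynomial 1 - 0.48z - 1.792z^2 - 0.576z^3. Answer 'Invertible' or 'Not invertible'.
\text{Not invertible}

The MA(q) characteristic polynomial is P(z) = 1 - 0.48z - 1.792z^2 - 0.576z^3.
Invertibility requires all roots to lie outside the unit circle, i.e. |z| > 1 for every root.
Degree 3: look for a simple real root z0 first, then factor out (1 - z/z0) and solve the remaining quadratic.
Testing z0 = -2.5: P(-2.5) = 1 + (-0.48)(-2.5) + (-1.792)(-2.5)^2 + (-0.576)(-2.5)^3
  = 1 + (1.2) + (-11.2) + (9) = 0.  So z_0 = -2.5 is a root, |z_0| = 2.5.
Divide out the factor (1 + 0.4 z) = (1 - z/z0) (since 1/z0 = -0.4):
  P(z) = (1 + 0.4 z)(1 + (-0.88) z + (-1.44) z^2)
  [check: z-coef -0.88 - (-0.4) = -0.48; z^2-coef -1.44 - (-0.4)(-0.88) = -1.792; z^3-coef -(-0.4)(-1.44) = -0.576.]
Remaining roots from the quadratic factor 1 + (-0.88) z + (-1.44) z^2:
  Set 1 + (-0.88) z + (-1.44) z^2 = 0, i.e. a z^2 + b z + c = 0 with a = -1.44, b = -0.88, c = 1.
  Discriminant D = b^2 - 4ac = (-0.88)^2 - 4*(-1.44)*1 = 0.7744 - (-5.76) = 6.5344.
  D >= 0, so the roots are real: z = (-b +/- sqrt(D)) / (2a) = (0.88 +/- 2.556247) / (-2.88).
    z_1 = (0.88 + 2.556247) / (-2.88) = -1.1931,   |z_1| = 1.1931.
    z_2 = (0.88 - 2.556247) / (-2.88) = 0.582,   |z_2| = 0.582.
Moduli of all roots: 2.5000, 1.1931, 0.5820.
All moduli strictly greater than 1? No.
Verdict: Not invertible.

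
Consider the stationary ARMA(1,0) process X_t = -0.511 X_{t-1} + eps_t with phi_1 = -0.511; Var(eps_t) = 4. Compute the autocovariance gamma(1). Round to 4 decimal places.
\gamma(1) = -2.7664

Multiply the model equation by X_{t-k} and take expectations. With theta_0 = psi_0 = 1 and psi_j the MA(infinity) weights, this gives
  gamma(k) - sum_i phi_i gamma(k-i) = c_k,
  c_k = sigma^2 * sum_{j=k..q} theta_j psi_{j-k}   (c_k = 0 for k > q),
using gamma(-m) = gamma(m).
Pure AR (q = 0): c_0 = sigma^2 = 4, c_k = 0 for k >= 1.
Equations for k = 0 and k = 1 (AR order 1):
  gamma(0) = phi_1 gamma(1) + c_0
  gamma(1) = phi_1 gamma(0) + c_1
Substituting the second into the first: gamma(0) (1 - phi_1^2) = c_0 + phi_1 c_1, so
  gamma(0) = c_0 / (1 - phi_1^2) = 4 / (1 - (-0.511)^2) = 4 / 0.738879 = 5.413606.
  gamma(1) = phi_1 gamma(0) = (-0.511)(5.413606) = -2.766353.
Therefore gamma(1) = -2.7664 (to 4 decimal places).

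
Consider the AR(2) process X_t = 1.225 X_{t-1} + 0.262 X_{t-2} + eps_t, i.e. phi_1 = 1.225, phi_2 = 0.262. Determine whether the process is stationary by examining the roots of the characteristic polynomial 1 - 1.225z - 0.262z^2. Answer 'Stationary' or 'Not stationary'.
\text{Not stationary}

The AR(p) characteristic polynomial is P(z) = 1 - 1.225z - 0.262z^2.
Stationarity requires all roots to lie outside the unit circle, i.e. |z| > 1 for every root.
Set 1 + (-1.225) z + (-0.262) z^2 = 0, i.e. a z^2 + b z + c = 0 with a = -0.262, b = -1.225, c = 1.
Discriminant D = b^2 - 4ac = (-1.225)^2 - 4*(-0.262)*1 = 1.500625 - (-1.048) = 2.548625.
D >= 0, so the roots are real: z = (-b +/- sqrt(D)) / (2a) = (1.225 +/- 1.596441) / (-0.524).
  z_1 = (1.225 + 1.596441) / (-0.524) = -5.3844,   |z_1| = 5.3844.
  z_2 = (1.225 - 1.596441) / (-0.524) = 0.7089,   |z_2| = 0.7089.
Moduli of all roots: 5.3844, 0.7089.
All moduli strictly greater than 1? No.
Verdict: Not stationary.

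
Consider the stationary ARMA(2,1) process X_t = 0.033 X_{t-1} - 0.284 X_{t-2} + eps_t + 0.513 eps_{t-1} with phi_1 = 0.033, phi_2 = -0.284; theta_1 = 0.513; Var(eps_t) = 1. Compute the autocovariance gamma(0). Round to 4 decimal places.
\gamma(0) = 1.4036

Multiply the model equation by X_{t-k} and take expectations. With theta_0 = psi_0 = 1 and psi_j the MA(infinity) weights, this gives
  gamma(k) - sum_i phi_i gamma(k-i) = c_k,
  c_k = sigma^2 * sum_{j=k..q} theta_j psi_{j-k}   (c_k = 0 for k > q),
using gamma(-m) = gamma(m).
psi-weights needed (psi_j = theta_j + sum_i phi_i psi_{j-i}):
  psi_1 = theta_1 + phi_1 = 0.513 + (0.033) = 0.546
Right-hand sides:
  c_0 = sigma^2 (1 + theta_1 psi_1) = 1 * (1 + (0.513)(0.546)) = 1 * 1.280098 = 1.280098
  c_1 = sigma^2 theta_1 = 1 * (0.513) = 0.513
  c_2 = 0
Equations for k = 0, 1, 2 (AR order 2, c_2 = 0):
  (E0) gamma(0) = phi_1 gamma(1) + phi_2 gamma(2) + c_0
  (E1) gamma(1) = phi_1 gamma(0) + phi_2 gamma(1) + c_1
  (E2) gamma(2) = phi_1 gamma(1) + phi_2 gamma(0)
From (E1): gamma(1) = A gamma(0) + B with
  A = phi_1 / (1 - phi_2) = 0.033 / 1.284 = 0.025701,   B = c_1 / (1 - phi_2) = 0.513 / 1.284 = 0.399533.
Insert (E2) into (E0): gamma(0) (1 - phi_2^2) = phi_1 (1 + phi_2) gamma(1) + c_0.
  phi_1 (1 + phi_2) = (0.033)(0.716) = 0.023628,   1 - phi_2^2 = 0.919344.
Replace gamma(1) by A gamma(0) + B and collect gamma(0):
  gamma(0) [0.919344 - (0.023628)(0.025701)] = (0.023628)(0.399533) + 1.280098
  gamma(0) * 0.918737 = 1.289538
  gamma(0) = 1.289538 / 0.918737 = 1.403599.
Therefore gamma(0) = 1.4036 (to 4 decimal places).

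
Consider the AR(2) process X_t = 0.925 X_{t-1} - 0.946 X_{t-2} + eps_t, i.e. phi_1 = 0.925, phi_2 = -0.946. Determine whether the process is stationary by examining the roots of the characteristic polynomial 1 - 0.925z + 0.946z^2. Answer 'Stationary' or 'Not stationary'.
\text{Stationary}

The AR(p) characteristic polynomial is P(z) = 1 - 0.925z + 0.946z^2.
Stationarity requires all roots to lie outside the unit circle, i.e. |z| > 1 for every root.
Set 1 + (-0.925) z + (0.946) z^2 = 0, i.e. a z^2 + b z + c = 0 with a = 0.946, b = -0.925, c = 1.
Discriminant D = b^2 - 4ac = (-0.925)^2 - 4*(0.946)*1 = 0.855625 - (3.784) = -2.928375.
D < 0, so the roots are the complex-conjugate pair z = (-b +/- i sqrt(-D)) / (2a) = 0.4889 +/- 0.9045i.
For a conjugate pair |z|^2 = z * conj(z) = (product of roots) = c/a = 1/(0.946) = 1.057082, so |z| = sqrt(1.057082) = 1.0281 for both roots.
Moduli of all roots: 1.0281, 1.0281.
All moduli strictly greater than 1? Yes.
Verdict: Stationary.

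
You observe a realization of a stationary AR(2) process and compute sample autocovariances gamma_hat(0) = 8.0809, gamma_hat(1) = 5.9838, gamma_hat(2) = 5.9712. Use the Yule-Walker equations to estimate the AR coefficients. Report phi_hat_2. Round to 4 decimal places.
\hat\phi_{2} = 0.4220

The Yule-Walker equations for an AR(p) process read, in matrix form,
  Gamma_p phi = r_p,   with   (Gamma_p)_{ij} = gamma(|i - j|),
                       (r_p)_i = gamma(i),   i,j = 1..p.
Substitute the sample gammas (Toeplitz matrix and right-hand side of size 2):
  Gamma_p = [[8.0809, 5.9838], [5.9838, 8.0809]]
  r_p     = [5.9838, 5.9712]
Written out:
  8.0809 phi_1 + 5.9838 phi_2 = 5.9838
  5.9838 phi_1 + 8.0809 phi_2 = 5.9712
Solve by Cramer's rule:
  det = gamma(0)^2 - gamma(1)^2 = (8.0809)^2 - (5.9838)^2 = 65.30094481 - 35.80586244 = 29.49508237
  phi_hat_1 = [gamma(1) gamma(0) - gamma(1) gamma(2)] / det = [(5.9838)(8.0809) - (5.9838)(5.9712)] / 29.49508237 = 12.62402286 / 29.49508237 = 0.428
  phi_hat_2 = [gamma(0) gamma(2) - gamma(1)^2] / det = [(8.0809)(5.9712) - (5.9838)^2] / 29.49508237 = 12.44680764 / 29.49508237 = 0.422
So phi_hat = [0.4280, 0.4220].
Therefore phi_hat_2 = 0.4220.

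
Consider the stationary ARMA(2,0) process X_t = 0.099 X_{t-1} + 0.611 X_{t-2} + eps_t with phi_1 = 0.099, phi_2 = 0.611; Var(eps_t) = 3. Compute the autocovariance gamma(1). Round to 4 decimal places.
\gamma(1) = 1.3027

Multiply the model equation by X_{t-k} and take expectations. With theta_0 = psi_0 = 1 and psi_j the MA(infinity) weights, this gives
  gamma(k) - sum_i phi_i gamma(k-i) = c_k,
  c_k = sigma^2 * sum_{j=k..q} theta_j psi_{j-k}   (c_k = 0 for k > q),
using gamma(-m) = gamma(m).
Pure AR (q = 0): c_0 = sigma^2 = 3, c_k = 0 for k >= 1.
Equations for k = 0, 1, 2 (AR order 2, c_2 = 0):
  (E0) gamma(0) = phi_1 gamma(1) + phi_2 gamma(2) + c_0
  (E1) gamma(1) = phi_1 gamma(0) + phi_2 gamma(1) + c_1
  (E2) gamma(2) = phi_1 gamma(1) + phi_2 gamma(0)
From (E1): gamma(1) = A gamma(0) + B with
  A = phi_1 / (1 - phi_2) = 0.099 / 0.389 = 0.254499,   B = c_1 / (1 - phi_2) = 0 / 0.389 = 0.
Insert (E2) into (E0): gamma(0) (1 - phi_2^2) = phi_1 (1 + phi_2) gamma(1) + c_0.
  phi_1 (1 + phi_2) = (0.099)(1.611) = 0.159489,   1 - phi_2^2 = 0.626679.
Replace gamma(1) by A gamma(0) + B and collect gamma(0):
  gamma(0) [0.626679 - (0.159489)(0.254499)] = c_0 = 3
  gamma(0) * 0.586089 = 3
  gamma(0) = 3 / 0.586089 = 5.118674.
  gamma(1) = A gamma(0) = (0.254499)(5.118674) = 1.302696.
Therefore gamma(1) = 1.3027 (to 4 decimal places).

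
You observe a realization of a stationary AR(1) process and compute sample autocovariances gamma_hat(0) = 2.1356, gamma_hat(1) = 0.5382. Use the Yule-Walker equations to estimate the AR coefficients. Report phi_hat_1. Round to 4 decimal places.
\hat\phi_{1} = 0.2520

The Yule-Walker equations for an AR(p) process read, in matrix form,
  Gamma_p phi = r_p,   with   (Gamma_p)_{ij} = gamma(|i - j|),
                       (r_p)_i = gamma(i),   i,j = 1..p.
Substitute the sample gammas (Toeplitz matrix and right-hand side of size 1):
  Gamma_p = [[2.1356]]
  r_p     = [0.5382]
With p = 1 this is the single equation gamma(0) phi_1 = gamma(1):
  phi_hat_1 = gamma(1) / gamma(0) = 0.5382 / 2.1356 = 0.2520.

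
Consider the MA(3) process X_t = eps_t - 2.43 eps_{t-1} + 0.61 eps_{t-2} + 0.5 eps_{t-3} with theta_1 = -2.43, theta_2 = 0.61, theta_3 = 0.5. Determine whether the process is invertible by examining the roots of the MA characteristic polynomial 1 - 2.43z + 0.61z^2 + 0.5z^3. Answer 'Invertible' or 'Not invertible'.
\text{Not invertible}

The MA(q) characteristic polynomial is P(z) = 1 - 2.43z + 0.61z^2 + 0.5z^3.
Invertibility requires all roots to lie outside the unit circle, i.e. |z| > 1 for every root.
Degree 3: look for a simple real root z0 first, then factor out (1 - z/z0) and solve the remaining quadratic.
Testing z0 = 0.5: P(0.5) = 1 + (-2.43)(0.5) + (0.61)(0.5)^2 + (0.5)(0.5)^3
  = 1 + (-1.215) + (0.1525) + (0.0625) = 0.  So z_0 = 0.5 is a root, |z_0| = 0.5.
Divide out the factor (1 - 2 z) = (1 - z/z0) (since 1/z0 = 2):
  P(z) = (1 - 2 z)(1 + (-0.43) z + (-0.25) z^2)
  [check: z-coef -0.43 - (2) = -2.43; z^2-coef -0.25 - (2)(-0.43) = 0.61; z^3-coef -(2)(-0.25) = 0.5.]
Remaining roots from the quadratic factor 1 + (-0.43) z + (-0.25) z^2:
  Set 1 + (-0.43) z + (-0.25) z^2 = 0, i.e. a z^2 + b z + c = 0 with a = -0.25, b = -0.43, c = 1.
  Discriminant D = b^2 - 4ac = (-0.43)^2 - 4*(-0.25)*1 = 0.1849 - (-1) = 1.1849.
  D >= 0, so the roots are real: z = (-b +/- sqrt(D)) / (2a) = (0.43 +/- 1.088531) / (-0.5).
    z_1 = (0.43 + 1.088531) / (-0.5) = -3.0371,   |z_1| = 3.0371.
    z_2 = (0.43 - 1.088531) / (-0.5) = 1.3171,   |z_2| = 1.3171.
Moduli of all roots: 0.5000, 3.0371, 1.3171.
All moduli strictly greater than 1? No.
Verdict: Not invertible.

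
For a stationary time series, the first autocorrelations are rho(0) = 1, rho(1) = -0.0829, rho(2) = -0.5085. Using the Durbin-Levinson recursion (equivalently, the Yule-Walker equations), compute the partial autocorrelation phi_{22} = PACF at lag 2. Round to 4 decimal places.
\phi_{22} = -0.5189

The PACF at lag k is phi_{kk}, the last component of the solution
to the Yule-Walker system G_k phi = r_k where
  (G_k)_{ij} = rho(|i - j|), (r_k)_i = rho(i), i,j = 1..k.
Equivalently, Durbin-Levinson gives phi_{kk} iteratively:
  phi_{11} = rho(1)
  phi_{kk} = [rho(k) - sum_{j=1..k-1} phi_{k-1,j} rho(k-j)]
            / [1 - sum_{j=1..k-1} phi_{k-1,j} rho(j)],
  phi_{k,j} = phi_{k-1,j} - phi_{kk} phi_{k-1,k-j},  j = 1..k-1.
Step k = 1:
  phi_11 = rho(1) = -0.0829.
Step k = 2:
  phi_22 = [rho(2) - phi_11 rho(1)] / [1 - phi_11 rho(1)] = [-0.5085 - (-0.0829)(-0.0829)] / [1 - (-0.0829)(-0.0829)]
         = -0.51537241 / 0.99312759 = -0.5189.
Therefore phi_{22} = -0.5189.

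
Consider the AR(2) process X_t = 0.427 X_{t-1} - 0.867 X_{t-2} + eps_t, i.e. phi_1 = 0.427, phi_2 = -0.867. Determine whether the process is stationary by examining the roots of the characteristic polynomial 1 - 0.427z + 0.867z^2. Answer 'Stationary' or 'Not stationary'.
\text{Stationary}

The AR(p) characteristic polynomial is P(z) = 1 - 0.427z + 0.867z^2.
Stationarity requires all roots to lie outside the unit circle, i.e. |z| > 1 for every root.
Set 1 + (-0.427) z + (0.867) z^2 = 0, i.e. a z^2 + b z + c = 0 with a = 0.867, b = -0.427, c = 1.
Discriminant D = b^2 - 4ac = (-0.427)^2 - 4*(0.867)*1 = 0.182329 - (3.468) = -3.285671.
D < 0, so the roots are the complex-conjugate pair z = (-b +/- i sqrt(-D)) / (2a) = 0.2463 +/- 1.0454i.
For a conjugate pair |z|^2 = z * conj(z) = (product of roots) = c/a = 1/(0.867) = 1.153403, so |z| = sqrt(1.153403) = 1.074 for both roots.
Moduli of all roots: 1.0740, 1.0740.
All moduli strictly greater than 1? Yes.
Verdict: Stationary.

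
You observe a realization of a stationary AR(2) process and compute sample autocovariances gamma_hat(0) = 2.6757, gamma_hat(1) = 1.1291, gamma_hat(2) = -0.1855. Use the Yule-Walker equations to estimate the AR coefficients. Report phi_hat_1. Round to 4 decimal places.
\hat\phi_{1} = 0.5490

The Yule-Walker equations for an AR(p) process read, in matrix form,
  Gamma_p phi = r_p,   with   (Gamma_p)_{ij} = gamma(|i - j|),
                       (r_p)_i = gamma(i),   i,j = 1..p.
Substitute the sample gammas (Toeplitz matrix and right-hand side of size 2):
  Gamma_p = [[2.6757, 1.1291], [1.1291, 2.6757]]
  r_p     = [1.1291, -0.1855]
Written out:
  2.6757 phi_1 + 1.1291 phi_2 = 1.1291
  1.1291 phi_1 + 2.6757 phi_2 = -0.1855
Solve by Cramer's rule:
  det = gamma(0)^2 - gamma(1)^2 = (2.6757)^2 - (1.1291)^2 = 7.15937049 - 1.27486681 = 5.88450368
  phi_hat_1 = [gamma(1) gamma(0) - gamma(1) gamma(2)] / det = [(1.1291)(2.6757) - (1.1291)(-0.1855)] / 5.88450368 = 3.23058092 / 5.88450368 = 0.549
  phi_hat_2 = [gamma(0) gamma(2) - gamma(1)^2] / det = [(2.6757)(-0.1855) - (1.1291)^2] / 5.88450368 = -1.77120916 / 5.88450368 = -0.301
So phi_hat = [0.5490, -0.3010].
Therefore phi_hat_1 = 0.5490.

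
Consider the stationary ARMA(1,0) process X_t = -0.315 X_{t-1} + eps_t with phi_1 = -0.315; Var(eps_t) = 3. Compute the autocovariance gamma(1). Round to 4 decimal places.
\gamma(1) = -1.0491

Multiply the model equation by X_{t-k} and take expectations. With theta_0 = psi_0 = 1 and psi_j the MA(infinity) weights, this gives
  gamma(k) - sum_i phi_i gamma(k-i) = c_k,
  c_k = sigma^2 * sum_{j=k..q} theta_j psi_{j-k}   (c_k = 0 for k > q),
using gamma(-m) = gamma(m).
Pure AR (q = 0): c_0 = sigma^2 = 3, c_k = 0 for k >= 1.
Equations for k = 0 and k = 1 (AR order 1):
  gamma(0) = phi_1 gamma(1) + c_0
  gamma(1) = phi_1 gamma(0) + c_1
Substituting the second into the first: gamma(0) (1 - phi_1^2) = c_0 + phi_1 c_1, so
  gamma(0) = c_0 / (1 - phi_1^2) = 3 / (1 - (-0.315)^2) = 3 / 0.900775 = 3.330465.
  gamma(1) = phi_1 gamma(0) = (-0.315)(3.330465) = -1.049097.
Therefore gamma(1) = -1.0491 (to 4 decimal places).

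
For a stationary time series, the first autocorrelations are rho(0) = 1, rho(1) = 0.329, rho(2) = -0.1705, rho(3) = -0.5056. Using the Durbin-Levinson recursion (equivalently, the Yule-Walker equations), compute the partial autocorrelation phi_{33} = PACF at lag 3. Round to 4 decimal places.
\phi_{33} = -0.4091

The PACF at lag k is phi_{kk}, the last component of the solution
to the Yule-Walker system G_k phi = r_k where
  (G_k)_{ij} = rho(|i - j|), (r_k)_i = rho(i), i,j = 1..k.
Equivalently, Durbin-Levinson gives phi_{kk} iteratively:
  phi_{11} = rho(1)
  phi_{kk} = [rho(k) - sum_{j=1..k-1} phi_{k-1,j} rho(k-j)]
            / [1 - sum_{j=1..k-1} phi_{k-1,j} rho(j)],
  phi_{k,j} = phi_{k-1,j} - phi_{kk} phi_{k-1,k-j},  j = 1..k-1.
Step k = 1:
  phi_11 = rho(1) = 0.329.
Step k = 2:
  phi_22 = [rho(2) - phi_11 rho(1)] / [1 - phi_11 rho(1)] = [-0.1705 - (0.329)(0.329)] / [1 - (0.329)(0.329)]
         = -0.278741 / 0.891759 = -0.312574.
  Update: phi_21 = phi_11 - phi_22 phi_11 = 0.329 - (-0.312574)(0.329) = 0.431837.
Step k = 3:
  phi_33 = [rho(3) - phi_21 rho(2) - phi_22 rho(1)] / [1 - phi_21 rho(1) - phi_22 rho(2)]
    numerator   = -0.5056 - (0.431837)(-0.1705) - (-0.312574)(0.329) = -0.32913483
    denominator = 1 - (0.431837)(0.329) - (-0.312574)(-0.1705) = 0.80463171
  phi_33 = -0.32913483 / 0.80463171 = -0.4091.
Therefore phi_{33} = -0.4091.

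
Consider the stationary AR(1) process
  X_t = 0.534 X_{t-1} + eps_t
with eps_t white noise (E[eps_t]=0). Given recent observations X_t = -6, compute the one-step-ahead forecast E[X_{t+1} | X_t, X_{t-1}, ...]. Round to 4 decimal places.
E[X_{t+1} \mid \mathcal F_t] = -3.2040

For an AR(p) model X_t = c + sum_i phi_i X_{t-i} + eps_t, the
one-step-ahead conditional mean is
  E[X_{t+1} | X_t, ...] = c + sum_i phi_i X_{t+1-i}.
Substitute known values:
  E[X_{t+1} | ...] = (0.534) * (-6)
                   = -3.2040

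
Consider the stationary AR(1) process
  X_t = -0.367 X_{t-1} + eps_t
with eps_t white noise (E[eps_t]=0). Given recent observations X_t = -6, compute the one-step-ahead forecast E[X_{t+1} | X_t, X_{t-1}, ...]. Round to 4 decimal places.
E[X_{t+1} \mid \mathcal F_t] = 2.2020

For an AR(p) model X_t = c + sum_i phi_i X_{t-i} + eps_t, the
one-step-ahead conditional mean is
  E[X_{t+1} | X_t, ...] = c + sum_i phi_i X_{t+1-i}.
Substitute known values:
  E[X_{t+1} | ...] = (-0.367) * (-6)
                   = 2.2020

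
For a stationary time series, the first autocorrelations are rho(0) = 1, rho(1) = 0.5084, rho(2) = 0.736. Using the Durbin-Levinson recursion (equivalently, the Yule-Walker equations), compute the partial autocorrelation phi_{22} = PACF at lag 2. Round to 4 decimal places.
\phi_{22} = 0.6440

The PACF at lag k is phi_{kk}, the last component of the solution
to the Yule-Walker system G_k phi = r_k where
  (G_k)_{ij} = rho(|i - j|), (r_k)_i = rho(i), i,j = 1..k.
Equivalently, Durbin-Levinson gives phi_{kk} iteratively:
  phi_{11} = rho(1)
  phi_{kk} = [rho(k) - sum_{j=1..k-1} phi_{k-1,j} rho(k-j)]
            / [1 - sum_{j=1..k-1} phi_{k-1,j} rho(j)],
  phi_{k,j} = phi_{k-1,j} - phi_{kk} phi_{k-1,k-j},  j = 1..k-1.
Step k = 1:
  phi_11 = rho(1) = 0.5084.
Step k = 2:
  phi_22 = [rho(2) - phi_11 rho(1)] / [1 - phi_11 rho(1)] = [0.736 - (0.5084)(0.5084)] / [1 - (0.5084)(0.5084)]
         = 0.47752944 / 0.74152944 = 0.644.
Therefore phi_{22} = 0.6440.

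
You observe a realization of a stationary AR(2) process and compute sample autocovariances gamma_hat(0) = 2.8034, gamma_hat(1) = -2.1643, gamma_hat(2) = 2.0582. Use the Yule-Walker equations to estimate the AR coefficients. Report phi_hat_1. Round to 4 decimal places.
\hat\phi_{1} = -0.5080

The Yule-Walker equations for an AR(p) process read, in matrix form,
  Gamma_p phi = r_p,   with   (Gamma_p)_{ij} = gamma(|i - j|),
                       (r_p)_i = gamma(i),   i,j = 1..p.
Substitute the sample gammas (Toeplitz matrix and right-hand side of size 2):
  Gamma_p = [[2.8034, -2.1643], [-2.1643, 2.8034]]
  r_p     = [-2.1643, 2.0582]
Written out:
  2.8034 phi_1 - 2.1643 phi_2 = -2.1643
  -2.1643 phi_1 + 2.8034 phi_2 = 2.0582
Solve by Cramer's rule:
  det = gamma(0)^2 - gamma(1)^2 = (2.8034)^2 - (-2.1643)^2 = 7.85905156 - 4.68419449 = 3.17485707
  phi_hat_1 = [gamma(1) gamma(0) - gamma(1) gamma(2)] / det = [(-2.1643)(2.8034) - (-2.1643)(2.0582)] / 3.17485707 = -1.61283636 / 3.17485707 = -0.508
  phi_hat_2 = [gamma(0) gamma(2) - gamma(1)^2] / det = [(2.8034)(2.0582) - (-2.1643)^2] / 3.17485707 = 1.08576339 / 3.17485707 = 0.342
So phi_hat = [-0.5080, 0.3420].
Therefore phi_hat_1 = -0.5080.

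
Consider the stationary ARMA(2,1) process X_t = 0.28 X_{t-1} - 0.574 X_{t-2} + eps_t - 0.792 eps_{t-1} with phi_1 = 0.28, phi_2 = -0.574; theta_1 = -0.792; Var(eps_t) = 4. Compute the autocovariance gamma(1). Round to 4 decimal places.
\gamma(1) = -0.5382

Multiply the model equation by X_{t-k} and take expectations. With theta_0 = psi_0 = 1 and psi_j the MA(infinity) weights, this gives
  gamma(k) - sum_i phi_i gamma(k-i) = c_k,
  c_k = sigma^2 * sum_{j=k..q} theta_j psi_{j-k}   (c_k = 0 for k > q),
using gamma(-m) = gamma(m).
psi-weights needed (psi_j = theta_j + sum_i phi_i psi_{j-i}):
  psi_1 = theta_1 + phi_1 = -0.792 + (0.28) = -0.512
Right-hand sides:
  c_0 = sigma^2 (1 + theta_1 psi_1) = 4 * (1 + (-0.792)(-0.512)) = 4 * 1.405504 = 5.622016
  c_1 = sigma^2 theta_1 = 4 * (-0.792) = -3.168
  c_2 = 0
Equations for k = 0, 1, 2 (AR order 2, c_2 = 0):
  (E0) gamma(0) = phi_1 gamma(1) + phi_2 gamma(2) + c_0
  (E1) gamma(1) = phi_1 gamma(0) + phi_2 gamma(1) + c_1
  (E2) gamma(2) = phi_1 gamma(1) + phi_2 gamma(0)
From (E1): gamma(1) = A gamma(0) + B with
  A = phi_1 / (1 - phi_2) = 0.28 / 1.574 = 0.177891,   B = c_1 / (1 - phi_2) = -3.168 / 1.574 = -2.012706.
Insert (E2) into (E0): gamma(0) (1 - phi_2^2) = phi_1 (1 + phi_2) gamma(1) + c_0.
  phi_1 (1 + phi_2) = (0.28)(0.426) = 0.11928,   1 - phi_2^2 = 0.670524.
Replace gamma(1) by A gamma(0) + B and collect gamma(0):
  gamma(0) [0.670524 - (0.11928)(0.177891)] = (0.11928)(-2.012706) + 5.622016
  gamma(0) * 0.649305 = 5.38194
  gamma(0) = 5.38194 / 0.649305 = 8.288768.
  gamma(1) = A gamma(0) + B = (0.177891)(8.288768) + (-2.012706) = -0.538211.
Therefore gamma(1) = -0.5382 (to 4 decimal places).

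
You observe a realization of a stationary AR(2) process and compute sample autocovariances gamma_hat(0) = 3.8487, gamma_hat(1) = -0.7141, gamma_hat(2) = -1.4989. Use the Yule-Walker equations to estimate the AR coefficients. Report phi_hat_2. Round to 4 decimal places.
\hat\phi_{2} = -0.4390

The Yule-Walker equations for an AR(p) process read, in matrix form,
  Gamma_p phi = r_p,   with   (Gamma_p)_{ij} = gamma(|i - j|),
                       (r_p)_i = gamma(i),   i,j = 1..p.
Substitute the sample gammas (Toeplitz matrix and right-hand side of size 2):
  Gamma_p = [[3.8487, -0.7141], [-0.7141, 3.8487]]
  r_p     = [-0.7141, -1.4989]
Written out:
  3.8487 phi_1 - 0.7141 phi_2 = -0.7141
  -0.7141 phi_1 + 3.8487 phi_2 = -1.4989
Solve by Cramer's rule:
  det = gamma(0)^2 - gamma(1)^2 = (3.8487)^2 - (-0.7141)^2 = 14.81249169 - 0.50993881 = 14.30255288
  phi_hat_1 = [gamma(1) gamma(0) - gamma(1) gamma(2)] / det = [(-0.7141)(3.8487) - (-0.7141)(-1.4989)] / 14.30255288 = -3.81872116 / 14.30255288 = -0.267
  phi_hat_2 = [gamma(0) gamma(2) - gamma(1)^2] / det = [(3.8487)(-1.4989) - (-0.7141)^2] / 14.30255288 = -6.27875524 / 14.30255288 = -0.439
So phi_hat = [-0.2670, -0.4390].
Therefore phi_hat_2 = -0.4390.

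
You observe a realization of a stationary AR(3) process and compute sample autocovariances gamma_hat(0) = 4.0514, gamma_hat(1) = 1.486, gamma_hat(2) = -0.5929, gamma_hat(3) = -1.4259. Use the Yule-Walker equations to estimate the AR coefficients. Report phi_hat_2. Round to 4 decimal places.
\hat\phi_{2} = -0.2230

The Yule-Walker equations for an AR(p) process read, in matrix form,
  Gamma_p phi = r_p,   with   (Gamma_p)_{ij} = gamma(|i - j|),
                       (r_p)_i = gamma(i),   i,j = 1..p.
Substitute the sample gammas (Toeplitz matrix and right-hand side of size 3):
  Gamma_p = [[4.0514, 1.486, -0.5929], [1.486, 4.0514, 1.486], [-0.5929, 1.486, 4.0514]]
  r_p     = [1.486, -0.5929, -1.4259]
Written out (R1..R3):
  (R1) 4.0514 phi_1 + 1.486 phi_2 - 0.5929 phi_3 = 1.486
  (R2) 1.486 phi_1 + 4.0514 phi_2 + 1.486 phi_3 = -0.5929
  (R3) -0.5929 phi_1 + 1.486 phi_2 + 4.0514 phi_3 = -1.4259
Gaussian elimination:
  R2 <- R2 - (1.486/4.0514) R1 = R2 - (0.366787) R1:  3.506355 phi_2 + 1.703468 phi_3 = -1.137945
  R3 <- R3 - (-0.5929/4.0514) R1 = R3 - (-0.146344) R1:  1.703468 phi_2 + 3.964632 phi_3 = -1.208432
  R3 <- R3 - (1.703468/3.506355) R2 = R3 - (0.485823) R2:  3.137048 phi_3 = -0.655592
Back-substitution:
  phi_hat_3 = -0.655592 / 3.137048 = -0.208984
  phi_hat_2 = (-1.137945 - (1.703468)(-0.208984)) / 3.506355 = -0.223009
  phi_hat_1 = (1.486 - (1.486)(-0.223009) - (-0.5929)(-0.208984)) / 4.0514 = 0.418
So phi_hat = [0.4180, -0.2230, -0.2090].
Therefore phi_hat_2 = -0.2230.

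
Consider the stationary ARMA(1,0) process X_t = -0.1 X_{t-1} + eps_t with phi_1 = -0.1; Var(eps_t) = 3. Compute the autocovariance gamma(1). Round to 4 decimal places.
\gamma(1) = -0.3030

Multiply the model equation by X_{t-k} and take expectations. With theta_0 = psi_0 = 1 and psi_j the MA(infinity) weights, this gives
  gamma(k) - sum_i phi_i gamma(k-i) = c_k,
  c_k = sigma^2 * sum_{j=k..q} theta_j psi_{j-k}   (c_k = 0 for k > q),
using gamma(-m) = gamma(m).
Pure AR (q = 0): c_0 = sigma^2 = 3, c_k = 0 for k >= 1.
Equations for k = 0 and k = 1 (AR order 1):
  gamma(0) = phi_1 gamma(1) + c_0
  gamma(1) = phi_1 gamma(0) + c_1
Substituting the second into the first: gamma(0) (1 - phi_1^2) = c_0 + phi_1 c_1, so
  gamma(0) = c_0 / (1 - phi_1^2) = 3 / (1 - (-0.1)^2) = 3 / 0.99 = 3.030303.
  gamma(1) = phi_1 gamma(0) = (-0.1)(3.030303) = -0.30303.
Therefore gamma(1) = -0.3030 (to 4 decimal places).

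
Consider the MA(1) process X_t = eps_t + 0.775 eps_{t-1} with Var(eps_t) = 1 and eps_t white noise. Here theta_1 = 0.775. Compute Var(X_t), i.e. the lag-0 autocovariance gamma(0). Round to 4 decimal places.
\gamma(0) = 1.6006

For an MA(q) process X_t = eps_t + sum_i theta_i eps_{t-i} with
Var(eps_t) = sigma^2, the variance is
  gamma(0) = sigma^2 * (1 + sum_i theta_i^2).
  sum_i theta_i^2 = (0.775)^2 = 0.600625.
  gamma(0) = 1 * (1 + 0.600625) = 1 * 1.600625 = 1.600625, which rounds to 1.6006.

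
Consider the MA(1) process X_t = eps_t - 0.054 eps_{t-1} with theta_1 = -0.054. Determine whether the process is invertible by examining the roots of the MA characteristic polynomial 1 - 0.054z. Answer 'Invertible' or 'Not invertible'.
\text{Invertible}

The MA(q) characteristic polynomial is P(z) = 1 - 0.054z.
Invertibility requires all roots to lie outside the unit circle, i.e. |z| > 1 for every root.
This is linear in z: 1 + (-0.054) z = 0  =>  z = -1/(-0.054) = 18.518519,  |z| = 18.518519.
Moduli of all roots: 18.5185.
All moduli strictly greater than 1? Yes.
Verdict: Invertible.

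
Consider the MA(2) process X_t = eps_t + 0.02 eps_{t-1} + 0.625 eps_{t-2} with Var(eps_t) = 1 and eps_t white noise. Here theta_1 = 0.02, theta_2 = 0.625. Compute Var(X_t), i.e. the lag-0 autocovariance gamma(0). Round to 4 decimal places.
\gamma(0) = 1.3910

For an MA(q) process X_t = eps_t + sum_i theta_i eps_{t-i} with
Var(eps_t) = sigma^2, the variance is
  gamma(0) = sigma^2 * (1 + sum_i theta_i^2).
  sum_i theta_i^2 = (0.02)^2 + (0.625)^2 = 0.0004 + 0.390625 = 0.391025.
  gamma(0) = 1 * (1 + 0.391025) = 1 * 1.391025 = 1.391025, which rounds to 1.3910.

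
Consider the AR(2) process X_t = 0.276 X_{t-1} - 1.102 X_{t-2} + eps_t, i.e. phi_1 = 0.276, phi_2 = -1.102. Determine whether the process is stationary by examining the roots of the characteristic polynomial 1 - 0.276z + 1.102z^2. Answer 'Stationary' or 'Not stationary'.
\text{Not stationary}

The AR(p) characteristic polynomial is P(z) = 1 - 0.276z + 1.102z^2.
Stationarity requires all roots to lie outside the unit circle, i.e. |z| > 1 for every root.
Set 1 + (-0.276) z + (1.102) z^2 = 0, i.e. a z^2 + b z + c = 0 with a = 1.102, b = -0.276, c = 1.
Discriminant D = b^2 - 4ac = (-0.276)^2 - 4*(1.102)*1 = 0.076176 - (4.408) = -4.331824.
D < 0, so the roots are the complex-conjugate pair z = (-b +/- i sqrt(-D)) / (2a) = 0.1252 +/- 0.9443i.
For a conjugate pair |z|^2 = z * conj(z) = (product of roots) = c/a = 1/(1.102) = 0.907441, so |z| = sqrt(0.907441) = 0.9526 for both roots.
Moduli of all roots: 0.9526, 0.9526.
All moduli strictly greater than 1? No.
Verdict: Not stationary.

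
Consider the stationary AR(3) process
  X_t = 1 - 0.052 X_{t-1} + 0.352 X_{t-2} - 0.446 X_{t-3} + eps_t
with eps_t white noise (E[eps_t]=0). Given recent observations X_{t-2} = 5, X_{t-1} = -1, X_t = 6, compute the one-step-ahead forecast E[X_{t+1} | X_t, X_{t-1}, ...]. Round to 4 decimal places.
E[X_{t+1} \mid \mathcal F_t] = -1.8940

For an AR(p) model X_t = c + sum_i phi_i X_{t-i} + eps_t, the
one-step-ahead conditional mean is
  E[X_{t+1} | X_t, ...] = c + sum_i phi_i X_{t+1-i}.
Substitute known values:
  E[X_{t+1} | ...] = 1 + (-0.052) * (6) + (0.352) * (-1) + (-0.446) * (5)
                   = -1.8940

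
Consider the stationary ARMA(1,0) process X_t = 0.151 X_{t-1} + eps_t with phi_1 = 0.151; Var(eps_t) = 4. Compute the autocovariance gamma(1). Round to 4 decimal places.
\gamma(1) = 0.6181

Multiply the model equation by X_{t-k} and take expectations. With theta_0 = psi_0 = 1 and psi_j the MA(infinity) weights, this gives
  gamma(k) - sum_i phi_i gamma(k-i) = c_k,
  c_k = sigma^2 * sum_{j=k..q} theta_j psi_{j-k}   (c_k = 0 for k > q),
using gamma(-m) = gamma(m).
Pure AR (q = 0): c_0 = sigma^2 = 4, c_k = 0 for k >= 1.
Equations for k = 0 and k = 1 (AR order 1):
  gamma(0) = phi_1 gamma(1) + c_0
  gamma(1) = phi_1 gamma(0) + c_1
Substituting the second into the first: gamma(0) (1 - phi_1^2) = c_0 + phi_1 c_1, so
  gamma(0) = c_0 / (1 - phi_1^2) = 4 / (1 - (0.151)^2) = 4 / 0.977199 = 4.093332.
  gamma(1) = phi_1 gamma(0) = (0.151)(4.093332) = 0.618093.
Therefore gamma(1) = 0.6181 (to 4 decimal places).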